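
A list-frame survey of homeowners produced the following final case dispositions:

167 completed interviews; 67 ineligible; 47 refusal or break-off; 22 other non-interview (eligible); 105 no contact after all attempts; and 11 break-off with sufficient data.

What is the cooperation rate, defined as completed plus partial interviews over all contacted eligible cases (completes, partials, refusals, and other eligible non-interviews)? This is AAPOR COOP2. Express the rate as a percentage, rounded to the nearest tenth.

Top: 167 + 11 = 178
Denom: 167 + 11 + 47 + 22 = 247
COOP2 = 178 / 247 = 0.7206

72.1%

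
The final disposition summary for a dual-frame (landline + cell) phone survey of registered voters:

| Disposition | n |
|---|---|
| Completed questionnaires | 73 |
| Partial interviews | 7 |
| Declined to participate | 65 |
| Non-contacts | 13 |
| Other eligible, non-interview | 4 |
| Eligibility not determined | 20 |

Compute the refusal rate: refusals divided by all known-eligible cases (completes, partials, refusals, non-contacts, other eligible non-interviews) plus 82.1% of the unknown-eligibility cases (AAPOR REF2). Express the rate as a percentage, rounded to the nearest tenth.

Numerator → 65
Determined eligible → 73 + 7 + 65 + 13 + 4 = 162
e × U → 0.8210 × 20 = 16.42
Denom → 162 + 16.42 = 178.42
REF2 = 65 / 178.42 = 0.3643

36.4%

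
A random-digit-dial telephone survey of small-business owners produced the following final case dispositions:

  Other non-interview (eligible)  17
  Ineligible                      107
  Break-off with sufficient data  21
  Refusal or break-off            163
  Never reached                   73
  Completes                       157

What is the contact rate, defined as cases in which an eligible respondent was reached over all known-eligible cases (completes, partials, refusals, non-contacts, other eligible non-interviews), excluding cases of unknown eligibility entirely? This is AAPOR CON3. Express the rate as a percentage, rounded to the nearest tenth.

Num → 157 + 21 + 163 + 17 = 358
Denom → 157 + 21 + 163 + 73 + 17 = 431
CON3 = 358 / 431 = 0.8306

83.1%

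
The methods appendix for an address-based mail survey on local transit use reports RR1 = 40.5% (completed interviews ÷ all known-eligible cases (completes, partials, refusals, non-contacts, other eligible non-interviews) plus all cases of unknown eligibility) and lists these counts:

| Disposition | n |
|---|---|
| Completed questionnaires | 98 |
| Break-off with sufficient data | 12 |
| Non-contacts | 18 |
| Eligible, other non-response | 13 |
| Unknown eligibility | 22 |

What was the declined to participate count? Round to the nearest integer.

RR1 = 98 / D = 0.405
D = 98 / 0.405 = 242.0
Rest of base = 163
declined to participate = 242.0 − 163 ≈ 79

79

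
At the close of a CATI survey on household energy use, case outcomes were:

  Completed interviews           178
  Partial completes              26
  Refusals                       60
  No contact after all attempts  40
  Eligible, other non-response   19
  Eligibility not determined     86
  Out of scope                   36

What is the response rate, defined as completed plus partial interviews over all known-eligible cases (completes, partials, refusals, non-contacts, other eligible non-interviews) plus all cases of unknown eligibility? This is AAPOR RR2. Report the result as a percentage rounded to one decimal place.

Num = 178 + 26 = 204
Denom = 178 + 26 + 60 + 40 + 19 + 86 = 409
RR2 = 204 / 409 = 0.4988

49.9%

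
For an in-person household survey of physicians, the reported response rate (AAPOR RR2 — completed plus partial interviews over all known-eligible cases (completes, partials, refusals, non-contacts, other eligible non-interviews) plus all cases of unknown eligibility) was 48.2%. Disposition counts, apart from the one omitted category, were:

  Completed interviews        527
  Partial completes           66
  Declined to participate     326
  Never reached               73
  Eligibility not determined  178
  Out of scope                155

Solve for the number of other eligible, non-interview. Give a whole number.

Top = 527 + 66 = 593
RR2 = 593 / D = 0.482
D = 593 / 0.482 = 1230.3
Remaining denominator categories sum to 1170
other eligible, non-interview = 1230.3 − 1170 ≈ 60

60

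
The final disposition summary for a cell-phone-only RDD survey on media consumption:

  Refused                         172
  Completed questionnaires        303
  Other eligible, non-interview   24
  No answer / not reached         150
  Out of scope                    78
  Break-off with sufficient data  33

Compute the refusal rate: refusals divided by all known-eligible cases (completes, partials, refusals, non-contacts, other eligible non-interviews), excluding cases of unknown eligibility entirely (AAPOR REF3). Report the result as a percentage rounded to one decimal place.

25.2%

Num = 172
Base = 303 + 33 + 172 + 150 + 24 = 682
REF3 = 172 / 682 = 0.2522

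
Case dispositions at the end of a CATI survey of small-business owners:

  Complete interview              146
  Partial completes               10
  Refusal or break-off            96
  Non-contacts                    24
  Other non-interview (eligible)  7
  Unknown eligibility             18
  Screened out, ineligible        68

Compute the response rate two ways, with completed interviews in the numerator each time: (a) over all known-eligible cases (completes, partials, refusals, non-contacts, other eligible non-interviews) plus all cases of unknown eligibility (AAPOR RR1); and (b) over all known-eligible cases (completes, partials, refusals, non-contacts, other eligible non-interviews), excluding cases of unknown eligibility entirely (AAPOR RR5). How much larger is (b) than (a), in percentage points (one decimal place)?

Numerator: 146
Base: 146 + 10 + 96 + 24 + 7 + 18 = 301
RR1 = 146 / 301 = 0.4850
Base: 146 + 10 + 96 + 24 + 7 = 283
RR5 = 146 / 283 = 0.5159
Difference = 51.59 − 48.50 = 3.09 percentage points

3.1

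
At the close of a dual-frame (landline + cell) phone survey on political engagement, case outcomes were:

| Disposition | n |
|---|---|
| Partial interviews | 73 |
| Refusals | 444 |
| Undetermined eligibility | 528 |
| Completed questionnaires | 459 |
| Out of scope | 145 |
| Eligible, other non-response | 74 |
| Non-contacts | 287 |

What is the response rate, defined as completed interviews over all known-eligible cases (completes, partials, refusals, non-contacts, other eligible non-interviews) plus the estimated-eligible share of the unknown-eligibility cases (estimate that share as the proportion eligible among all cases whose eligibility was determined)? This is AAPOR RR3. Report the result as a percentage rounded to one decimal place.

25.3%

Num → 459
Known eligible → 459 + 73 + 444 + 287 + 74 = 1337
e = 1337 / (1337 + 145) = 1337 / 1482 = 0.9022
e × U → 0.9022 × 528 = 476.36
Base → 1337 + 476.36 = 1813.36
RR3 = 459 / 1813.36 = 0.2531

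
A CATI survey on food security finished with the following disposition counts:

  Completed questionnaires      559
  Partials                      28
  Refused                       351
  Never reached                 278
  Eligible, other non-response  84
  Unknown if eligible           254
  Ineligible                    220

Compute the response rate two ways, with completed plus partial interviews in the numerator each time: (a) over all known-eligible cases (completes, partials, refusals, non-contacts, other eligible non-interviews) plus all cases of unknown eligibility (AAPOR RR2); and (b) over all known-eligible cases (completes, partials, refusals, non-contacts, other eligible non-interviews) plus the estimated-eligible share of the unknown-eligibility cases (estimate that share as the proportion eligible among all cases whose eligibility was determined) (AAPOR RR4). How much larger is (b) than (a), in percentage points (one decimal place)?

0.9

Top: 559 + 28 = 587
Denom: 559 + 28 + 351 + 278 + 84 + 254 = 1554
RR2 = 587 / 1554 = 0.3777
Known eligible: 559 + 28 + 351 + 278 + 84 = 1300
e = 1300 / (1300 + 220) = 1300 / 1520 = 0.8553
Estimated eligible among unknowns: 0.8553 × 254 = 217.25
Denom: 1300 + 217.25 = 1517.25
RR4 = 587 / 1517.25 = 0.3869
Difference = 38.69 − 37.77 = 0.92 percentage points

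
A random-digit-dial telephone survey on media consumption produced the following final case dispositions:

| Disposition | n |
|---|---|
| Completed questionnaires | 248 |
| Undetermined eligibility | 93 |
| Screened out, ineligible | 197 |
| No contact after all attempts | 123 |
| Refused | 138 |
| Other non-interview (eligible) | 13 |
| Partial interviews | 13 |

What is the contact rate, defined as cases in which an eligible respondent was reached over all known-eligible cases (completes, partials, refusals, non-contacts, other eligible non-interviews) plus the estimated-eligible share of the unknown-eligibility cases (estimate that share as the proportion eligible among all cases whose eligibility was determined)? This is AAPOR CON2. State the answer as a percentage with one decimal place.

68.3%

Top: 248 + 13 + 138 + 13 = 412
Determined eligible: 248 + 13 + 138 + 123 + 13 = 535
e = 535 / (535 + 197) = 535 / 732 = 0.7309
e × U: 0.7309 × 93 = 67.97
Denominator: 535 + 67.97 = 602.97
CON2 = 412 / 602.97 = 0.6833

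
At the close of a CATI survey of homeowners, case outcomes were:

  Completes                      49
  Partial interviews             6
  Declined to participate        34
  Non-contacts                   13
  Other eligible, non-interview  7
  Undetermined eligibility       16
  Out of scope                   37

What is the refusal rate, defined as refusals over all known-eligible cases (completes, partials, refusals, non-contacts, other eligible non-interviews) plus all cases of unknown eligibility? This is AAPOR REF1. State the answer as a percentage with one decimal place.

27.2%

Numerator = 34
Base = 49 + 6 + 34 + 13 + 7 + 16 = 125
REF1 = 34 / 125 = 0.2720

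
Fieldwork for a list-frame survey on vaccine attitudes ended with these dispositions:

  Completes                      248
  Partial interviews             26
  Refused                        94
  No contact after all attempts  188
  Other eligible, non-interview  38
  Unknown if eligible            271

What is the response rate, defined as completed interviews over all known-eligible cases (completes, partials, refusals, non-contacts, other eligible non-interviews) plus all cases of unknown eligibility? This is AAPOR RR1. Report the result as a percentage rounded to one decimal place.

28.7%

Top = 248
Denominator = 248 + 26 + 94 + 188 + 38 + 271 = 865
RR1 = 248 / 865 = 0.2867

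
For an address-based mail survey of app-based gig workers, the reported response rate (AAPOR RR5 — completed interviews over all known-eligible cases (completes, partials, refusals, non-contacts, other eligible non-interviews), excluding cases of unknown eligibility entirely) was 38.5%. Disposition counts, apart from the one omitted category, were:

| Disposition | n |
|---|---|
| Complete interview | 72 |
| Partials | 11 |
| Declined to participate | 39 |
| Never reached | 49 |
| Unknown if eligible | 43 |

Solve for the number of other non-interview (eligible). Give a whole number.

16

RR5 = 72 / D = 0.385
D = 72 / 0.385 = 187.0
Remaining denominator categories sum to 171
other non-interview (eligible) = 187.0 − 171 ≈ 16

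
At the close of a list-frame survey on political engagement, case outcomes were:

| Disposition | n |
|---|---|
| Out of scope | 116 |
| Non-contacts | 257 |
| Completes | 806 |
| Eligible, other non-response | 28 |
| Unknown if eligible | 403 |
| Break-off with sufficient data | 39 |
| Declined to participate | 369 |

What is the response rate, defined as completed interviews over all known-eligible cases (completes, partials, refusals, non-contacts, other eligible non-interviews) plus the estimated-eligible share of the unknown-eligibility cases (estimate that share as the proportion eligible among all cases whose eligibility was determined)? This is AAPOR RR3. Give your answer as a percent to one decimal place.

Top → 806
Determined eligible → 806 + 39 + 369 + 257 + 28 = 1499
e = 1499 / (1499 + 116) = 1499 / 1615 = 0.9282
Eligible share of unknowns → 0.9282 × 403 = 374.06
Denominator → 1499 + 374.06 = 1873.06
RR3 = 806 / 1873.06 = 0.4303

43.0%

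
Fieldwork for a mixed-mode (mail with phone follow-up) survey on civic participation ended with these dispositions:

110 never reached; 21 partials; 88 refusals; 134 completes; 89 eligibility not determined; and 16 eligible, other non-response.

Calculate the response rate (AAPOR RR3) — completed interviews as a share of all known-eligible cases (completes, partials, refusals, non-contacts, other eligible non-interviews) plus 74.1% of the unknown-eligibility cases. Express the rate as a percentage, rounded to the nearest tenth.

Num → 134
Determined eligible → 134 + 21 + 88 + 110 + 16 = 369
Eligible share of unknowns → 0.7410 × 89 = 65.95
Base → 369 + 65.95 = 434.95
RR3 = 134 / 434.95 = 0.3081

30.8%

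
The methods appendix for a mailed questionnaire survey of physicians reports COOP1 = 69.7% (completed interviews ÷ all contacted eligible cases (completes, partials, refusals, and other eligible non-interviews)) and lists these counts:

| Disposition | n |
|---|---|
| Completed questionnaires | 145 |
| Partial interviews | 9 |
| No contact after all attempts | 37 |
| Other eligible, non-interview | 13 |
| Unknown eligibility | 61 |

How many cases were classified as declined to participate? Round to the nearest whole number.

COOP1 = 145 / D = 0.697
D = 145 / 0.697 = 208.0
Rest of base = 167
declined to participate = 208.0 − 167 ≈ 41

41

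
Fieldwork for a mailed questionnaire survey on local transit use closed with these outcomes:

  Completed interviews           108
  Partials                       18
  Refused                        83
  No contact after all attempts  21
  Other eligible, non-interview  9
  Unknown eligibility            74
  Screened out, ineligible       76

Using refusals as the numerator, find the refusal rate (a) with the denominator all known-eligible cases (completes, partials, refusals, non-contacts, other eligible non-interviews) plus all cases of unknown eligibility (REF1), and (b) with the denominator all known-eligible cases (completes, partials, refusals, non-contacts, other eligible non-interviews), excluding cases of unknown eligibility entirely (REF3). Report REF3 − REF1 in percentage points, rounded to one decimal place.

Num → 83
Denom → 108 + 18 + 83 + 21 + 9 + 74 = 313
REF1 = 83 / 313 = 0.2652
Denom → 108 + 18 + 83 + 21 + 9 = 239
REF3 = 83 / 239 = 0.3473
Difference = 34.73 − 26.52 = 8.21 percentage points

8.2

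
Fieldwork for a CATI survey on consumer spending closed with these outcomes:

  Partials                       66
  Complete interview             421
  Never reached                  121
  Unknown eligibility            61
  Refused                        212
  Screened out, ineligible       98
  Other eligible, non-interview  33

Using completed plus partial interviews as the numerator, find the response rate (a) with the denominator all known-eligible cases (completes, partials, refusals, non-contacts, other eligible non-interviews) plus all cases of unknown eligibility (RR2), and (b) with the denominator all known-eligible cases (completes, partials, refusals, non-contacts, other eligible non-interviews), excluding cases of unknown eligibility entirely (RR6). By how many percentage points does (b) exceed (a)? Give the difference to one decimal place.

3.8

Top = 421 + 66 = 487
Base = 421 + 66 + 212 + 121 + 33 + 61 = 914
RR2 = 487 / 914 = 0.5328
Base = 421 + 66 + 212 + 121 + 33 = 853
RR6 = 487 / 853 = 0.5709
Difference = 57.09 − 53.28 = 3.81 percentage points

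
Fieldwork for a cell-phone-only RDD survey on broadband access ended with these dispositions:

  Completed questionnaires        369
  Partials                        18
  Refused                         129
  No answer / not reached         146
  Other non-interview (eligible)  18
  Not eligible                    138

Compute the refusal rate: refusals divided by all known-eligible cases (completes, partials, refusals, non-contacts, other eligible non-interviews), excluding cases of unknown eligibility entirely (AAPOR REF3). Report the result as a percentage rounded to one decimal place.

19.0%

Top: 129
Denom: 369 + 18 + 129 + 146 + 18 = 680
REF3 = 129 / 680 = 0.1897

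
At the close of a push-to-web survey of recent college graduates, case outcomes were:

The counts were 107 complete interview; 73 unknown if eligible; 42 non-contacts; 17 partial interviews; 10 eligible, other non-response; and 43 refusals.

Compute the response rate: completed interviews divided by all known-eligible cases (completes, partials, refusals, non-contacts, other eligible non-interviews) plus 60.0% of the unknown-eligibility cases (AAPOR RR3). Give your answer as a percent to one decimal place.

40.7%

Num → 107
Known eligible → 107 + 17 + 43 + 42 + 10 = 219
Estimated eligible among unknowns → 0.6000 × 73 = 43.80
Denom → 219 + 43.80 = 262.80
RR3 = 107 / 262.80 = 0.4072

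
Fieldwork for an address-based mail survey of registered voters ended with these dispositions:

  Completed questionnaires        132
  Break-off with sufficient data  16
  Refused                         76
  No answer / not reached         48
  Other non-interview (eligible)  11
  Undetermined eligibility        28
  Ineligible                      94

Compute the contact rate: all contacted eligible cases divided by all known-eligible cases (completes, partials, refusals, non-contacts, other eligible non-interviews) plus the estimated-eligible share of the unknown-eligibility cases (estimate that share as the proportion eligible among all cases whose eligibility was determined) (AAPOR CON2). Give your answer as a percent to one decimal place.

Numerator = 132 + 16 + 76 + 11 = 235
Eligible (known) = 132 + 16 + 76 + 48 + 11 = 283
e = 283 / (283 + 94) = 283 / 377 = 0.7507
Estimated eligible among unknowns = 0.7507 × 28 = 21.02
Denominator = 283 + 21.02 = 304.02
CON2 = 235 / 304.02 = 0.7730

77.3%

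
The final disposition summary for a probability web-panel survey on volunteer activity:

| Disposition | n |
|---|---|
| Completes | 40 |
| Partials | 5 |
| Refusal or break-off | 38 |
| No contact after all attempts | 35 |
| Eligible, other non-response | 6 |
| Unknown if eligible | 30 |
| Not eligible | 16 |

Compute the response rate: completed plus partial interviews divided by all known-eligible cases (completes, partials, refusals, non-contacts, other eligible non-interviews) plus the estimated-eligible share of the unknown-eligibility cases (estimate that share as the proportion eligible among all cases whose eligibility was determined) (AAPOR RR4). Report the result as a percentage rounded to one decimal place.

Numerator: 40 + 5 = 45
Known eligible: 40 + 5 + 38 + 35 + 6 = 124
e = 124 / (124 + 16) = 124 / 140 = 0.8857
Eligible share of unknowns: 0.8857 × 30 = 26.57
Denominator: 124 + 26.57 = 150.57
RR4 = 45 / 150.57 = 0.2989

29.9%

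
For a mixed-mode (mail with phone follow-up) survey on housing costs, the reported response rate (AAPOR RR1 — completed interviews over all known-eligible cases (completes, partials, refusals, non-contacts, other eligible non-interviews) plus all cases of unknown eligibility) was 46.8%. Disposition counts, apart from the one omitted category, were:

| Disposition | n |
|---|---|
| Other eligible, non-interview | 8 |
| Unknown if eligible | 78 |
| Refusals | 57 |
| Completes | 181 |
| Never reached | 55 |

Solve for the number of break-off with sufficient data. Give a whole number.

8

RR1 = 181 / D = 0.468
D = 181 / 0.468 = 386.8
Rest of base = 379
break-off with sufficient data = 386.8 − 379 ≈ 8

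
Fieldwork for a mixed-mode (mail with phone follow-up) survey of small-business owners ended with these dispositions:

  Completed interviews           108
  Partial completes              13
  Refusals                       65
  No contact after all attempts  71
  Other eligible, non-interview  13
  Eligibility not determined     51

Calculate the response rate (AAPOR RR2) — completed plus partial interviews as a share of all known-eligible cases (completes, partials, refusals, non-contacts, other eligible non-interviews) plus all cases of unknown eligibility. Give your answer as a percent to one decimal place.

Num: 108 + 13 = 121
Denominator: 108 + 13 + 65 + 71 + 13 + 51 = 321
RR2 = 121 / 321 = 0.3769

37.7%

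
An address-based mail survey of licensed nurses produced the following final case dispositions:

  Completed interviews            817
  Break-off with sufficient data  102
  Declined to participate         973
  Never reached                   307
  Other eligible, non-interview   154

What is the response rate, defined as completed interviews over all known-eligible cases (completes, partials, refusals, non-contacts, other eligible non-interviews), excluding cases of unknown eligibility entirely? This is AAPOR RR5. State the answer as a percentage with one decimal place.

34.7%

Top → 817
Denominator → 817 + 102 + 973 + 307 + 154 = 2353
RR5 = 817 / 2353 = 0.3472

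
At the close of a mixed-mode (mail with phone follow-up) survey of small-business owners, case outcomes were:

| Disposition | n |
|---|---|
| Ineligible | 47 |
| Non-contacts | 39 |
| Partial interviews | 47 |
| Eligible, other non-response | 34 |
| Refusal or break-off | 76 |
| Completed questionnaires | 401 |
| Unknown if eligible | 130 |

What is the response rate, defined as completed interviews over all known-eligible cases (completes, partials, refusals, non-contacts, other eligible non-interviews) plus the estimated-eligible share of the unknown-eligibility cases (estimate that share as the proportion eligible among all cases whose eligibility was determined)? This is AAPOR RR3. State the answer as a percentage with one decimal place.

55.9%

Numerator → 401
Known eligible → 401 + 47 + 76 + 39 + 34 = 597
e = 597 / (597 + 47) = 597 / 644 = 0.9270
e × U → 0.9270 × 130 = 120.51
Base → 597 + 120.51 = 717.51
RR3 = 401 / 717.51 = 0.5589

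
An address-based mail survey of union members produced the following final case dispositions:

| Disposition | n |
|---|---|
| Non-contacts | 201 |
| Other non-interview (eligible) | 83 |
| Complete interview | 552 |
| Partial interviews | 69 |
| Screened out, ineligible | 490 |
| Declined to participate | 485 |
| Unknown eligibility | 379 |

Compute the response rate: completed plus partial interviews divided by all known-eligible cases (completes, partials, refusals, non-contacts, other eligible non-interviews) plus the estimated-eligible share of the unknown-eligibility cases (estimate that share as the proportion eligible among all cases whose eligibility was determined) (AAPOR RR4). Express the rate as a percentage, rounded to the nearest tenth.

Num → 552 + 69 = 621
Known eligible → 552 + 69 + 485 + 201 + 83 = 1390
e = 1390 / (1390 + 490) = 1390 / 1880 = 0.7394
Estimated eligible among unknowns → 0.7394 × 379 = 280.23
Base → 1390 + 280.23 = 1670.23
RR4 = 621 / 1670.23 = 0.3718

37.2%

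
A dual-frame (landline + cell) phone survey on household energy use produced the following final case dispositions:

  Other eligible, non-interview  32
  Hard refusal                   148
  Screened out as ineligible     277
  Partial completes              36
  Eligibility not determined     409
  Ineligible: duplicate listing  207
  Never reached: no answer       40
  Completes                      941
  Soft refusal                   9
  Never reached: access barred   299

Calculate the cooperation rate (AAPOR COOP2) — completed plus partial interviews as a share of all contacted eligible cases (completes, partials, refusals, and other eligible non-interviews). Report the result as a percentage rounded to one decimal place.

83.8%

Declined to participate = 148 + 9 = 157
Non-contacts = 40 + 299 = 339
Ineligible = 277 + 207 = 484
Num → 941 + 36 = 977
Denom → 941 + 36 + 157 + 32 = 1166
COOP2 = 977 / 1166 = 0.8379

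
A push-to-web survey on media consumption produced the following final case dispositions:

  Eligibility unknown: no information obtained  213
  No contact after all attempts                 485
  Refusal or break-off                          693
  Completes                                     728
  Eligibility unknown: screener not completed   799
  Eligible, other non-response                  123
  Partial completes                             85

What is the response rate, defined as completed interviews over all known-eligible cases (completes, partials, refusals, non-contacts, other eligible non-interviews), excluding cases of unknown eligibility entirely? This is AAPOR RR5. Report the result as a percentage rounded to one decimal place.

Undetermined eligibility = 799 + 213 = 1012
Num = 728
Denom = 728 + 85 + 693 + 485 + 123 = 2114
RR5 = 728 / 2114 = 0.3444

34.4%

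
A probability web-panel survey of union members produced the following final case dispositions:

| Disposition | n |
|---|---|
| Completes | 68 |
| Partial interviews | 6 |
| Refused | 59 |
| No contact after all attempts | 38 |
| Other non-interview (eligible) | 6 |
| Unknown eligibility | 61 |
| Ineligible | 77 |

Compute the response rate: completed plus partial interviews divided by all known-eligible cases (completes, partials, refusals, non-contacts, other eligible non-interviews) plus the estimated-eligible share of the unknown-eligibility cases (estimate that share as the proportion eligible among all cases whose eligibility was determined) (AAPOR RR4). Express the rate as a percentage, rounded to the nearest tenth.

Numerator: 68 + 6 = 74
Determined eligible: 68 + 6 + 59 + 38 + 6 = 177
e = 177 / (177 + 77) = 177 / 254 = 0.6969
e × U: 0.6969 × 61 = 42.51
Denominator: 177 + 42.51 = 219.51
RR4 = 74 / 219.51 = 0.3371

33.7%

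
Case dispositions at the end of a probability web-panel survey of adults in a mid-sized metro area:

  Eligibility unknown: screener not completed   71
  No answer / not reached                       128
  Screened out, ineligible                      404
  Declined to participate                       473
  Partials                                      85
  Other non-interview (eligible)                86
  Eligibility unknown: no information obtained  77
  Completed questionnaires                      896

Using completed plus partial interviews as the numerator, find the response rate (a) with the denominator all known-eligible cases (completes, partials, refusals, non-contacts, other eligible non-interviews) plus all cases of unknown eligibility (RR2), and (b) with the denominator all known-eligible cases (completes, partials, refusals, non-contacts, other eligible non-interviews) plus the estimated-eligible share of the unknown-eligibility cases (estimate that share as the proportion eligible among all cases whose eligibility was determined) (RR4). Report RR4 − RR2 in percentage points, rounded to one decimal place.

0.9

Unknown if eligible = 71 + 77 = 148
Numerator = 896 + 85 = 981
Denom = 896 + 85 + 473 + 128 + 86 + 148 = 1816
RR2 = 981 / 1816 = 0.5402
Determined eligible = 896 + 85 + 473 + 128 + 86 = 1668
e = 1668 / (1668 + 404) = 1668 / 2072 = 0.8050
e × U = 0.8050 × 148 = 119.14
Denom = 1668 + 119.14 = 1787.14
RR4 = 981 / 1787.14 = 0.5489
Difference = 54.89 − 54.02 = 0.87 percentage points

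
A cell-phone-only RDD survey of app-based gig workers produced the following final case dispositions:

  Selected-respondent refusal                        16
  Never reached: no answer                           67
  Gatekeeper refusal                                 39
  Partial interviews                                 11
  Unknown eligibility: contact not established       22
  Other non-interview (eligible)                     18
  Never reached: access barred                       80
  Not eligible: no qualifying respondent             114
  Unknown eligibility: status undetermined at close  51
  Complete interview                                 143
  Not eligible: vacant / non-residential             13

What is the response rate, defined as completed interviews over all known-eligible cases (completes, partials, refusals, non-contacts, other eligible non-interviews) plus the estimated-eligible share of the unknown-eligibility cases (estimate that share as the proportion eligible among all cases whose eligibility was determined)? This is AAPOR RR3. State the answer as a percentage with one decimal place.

33.4%

Declined to participate = 39 + 16 = 55
No contact after all attempts = 67 + 80 = 147
Eligibility not determined = 22 + 51 = 73
Out of scope = 114 + 13 = 127
Num = 143
Determined eligible = 143 + 11 + 55 + 147 + 18 = 374
e = 374 / (374 + 127) = 374 / 501 = 0.7465
Estimated eligible among unknowns = 0.7465 × 73 = 54.49
Denom = 374 + 54.49 = 428.49
RR3 = 143 / 428.49 = 0.3337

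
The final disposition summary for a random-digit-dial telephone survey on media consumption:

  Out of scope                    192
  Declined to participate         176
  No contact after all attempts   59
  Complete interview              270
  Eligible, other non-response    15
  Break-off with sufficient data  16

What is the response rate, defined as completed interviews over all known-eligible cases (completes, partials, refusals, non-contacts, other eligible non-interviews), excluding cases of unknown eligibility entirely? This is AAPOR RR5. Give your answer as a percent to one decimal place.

50.4%

Numerator: 270
Base: 270 + 16 + 176 + 59 + 15 = 536
RR5 = 270 / 536 = 0.5037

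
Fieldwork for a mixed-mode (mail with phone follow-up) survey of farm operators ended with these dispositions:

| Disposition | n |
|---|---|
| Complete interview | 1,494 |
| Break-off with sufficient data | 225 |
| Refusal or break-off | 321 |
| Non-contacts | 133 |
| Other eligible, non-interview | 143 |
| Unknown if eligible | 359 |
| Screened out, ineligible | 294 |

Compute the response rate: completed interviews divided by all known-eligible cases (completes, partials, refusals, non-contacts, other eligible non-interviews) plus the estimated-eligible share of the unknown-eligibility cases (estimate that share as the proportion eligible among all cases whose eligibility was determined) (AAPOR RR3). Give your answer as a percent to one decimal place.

56.7%

Num = 1494
Determined eligible = 1494 + 225 + 321 + 133 + 143 = 2316
e = 2316 / (2316 + 294) = 2316 / 2610 = 0.8874
Estimated eligible among unknowns = 0.8874 × 359 = 318.58
Base = 2316 + 318.58 = 2634.58
RR3 = 1494 / 2634.58 = 0.5671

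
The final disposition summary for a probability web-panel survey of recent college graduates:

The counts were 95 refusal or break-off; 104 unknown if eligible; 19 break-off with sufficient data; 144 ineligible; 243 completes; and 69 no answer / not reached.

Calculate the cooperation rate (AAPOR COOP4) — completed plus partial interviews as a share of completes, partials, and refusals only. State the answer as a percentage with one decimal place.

Numerator → 243 + 19 = 262
Denominator → 243 + 19 + 95 = 357
COOP4 = 262 / 357 = 0.7339

73.4%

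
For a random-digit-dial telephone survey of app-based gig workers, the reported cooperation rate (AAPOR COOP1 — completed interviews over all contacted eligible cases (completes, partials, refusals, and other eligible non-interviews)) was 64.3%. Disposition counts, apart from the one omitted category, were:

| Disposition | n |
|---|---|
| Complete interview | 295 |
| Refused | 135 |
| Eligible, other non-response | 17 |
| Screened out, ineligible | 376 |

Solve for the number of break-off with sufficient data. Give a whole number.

COOP1 = 295 / D = 0.643
D = 295 / 0.643 = 458.8
Other denominator terms total 447
break-off with sufficient data = 458.8 − 447 ≈ 12

12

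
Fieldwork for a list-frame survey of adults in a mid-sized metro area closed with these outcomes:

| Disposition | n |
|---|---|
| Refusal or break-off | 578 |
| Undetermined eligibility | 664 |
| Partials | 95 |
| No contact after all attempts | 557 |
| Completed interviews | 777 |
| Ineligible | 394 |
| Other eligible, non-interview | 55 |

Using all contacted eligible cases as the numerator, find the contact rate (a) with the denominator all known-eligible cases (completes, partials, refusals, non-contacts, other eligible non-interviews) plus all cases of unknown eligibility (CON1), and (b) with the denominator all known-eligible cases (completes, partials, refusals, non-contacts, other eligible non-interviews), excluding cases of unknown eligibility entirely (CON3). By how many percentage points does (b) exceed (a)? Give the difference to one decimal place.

Top: 777 + 95 + 578 + 55 = 1505
Denominator: 777 + 95 + 578 + 557 + 55 + 664 = 2726
CON1 = 1505 / 2726 = 0.5521
Denominator: 777 + 95 + 578 + 557 + 55 = 2062
CON3 = 1505 / 2062 = 0.7299
Difference = 72.99 − 55.21 = 17.78 percentage points

17.8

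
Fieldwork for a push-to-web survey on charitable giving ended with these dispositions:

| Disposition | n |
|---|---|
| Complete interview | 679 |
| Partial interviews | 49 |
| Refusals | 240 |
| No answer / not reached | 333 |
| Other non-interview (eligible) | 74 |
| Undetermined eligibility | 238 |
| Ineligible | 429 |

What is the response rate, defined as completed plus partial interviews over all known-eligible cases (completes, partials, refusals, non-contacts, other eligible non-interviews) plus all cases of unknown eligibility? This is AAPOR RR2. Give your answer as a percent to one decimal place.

45.1%

Numerator → 679 + 49 = 728
Denom → 679 + 49 + 240 + 333 + 74 + 238 = 1613
RR2 = 728 / 1613 = 0.4513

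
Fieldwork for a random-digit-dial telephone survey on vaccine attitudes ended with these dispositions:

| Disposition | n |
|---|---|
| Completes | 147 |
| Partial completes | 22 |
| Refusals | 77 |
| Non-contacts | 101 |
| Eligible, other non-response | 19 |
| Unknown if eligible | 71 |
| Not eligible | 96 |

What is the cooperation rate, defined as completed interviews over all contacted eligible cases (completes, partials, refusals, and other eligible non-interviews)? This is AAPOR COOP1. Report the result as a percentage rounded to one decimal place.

Numerator = 147
Denominator = 147 + 22 + 77 + 19 = 265
COOP1 = 147 / 265 = 0.5547

55.5%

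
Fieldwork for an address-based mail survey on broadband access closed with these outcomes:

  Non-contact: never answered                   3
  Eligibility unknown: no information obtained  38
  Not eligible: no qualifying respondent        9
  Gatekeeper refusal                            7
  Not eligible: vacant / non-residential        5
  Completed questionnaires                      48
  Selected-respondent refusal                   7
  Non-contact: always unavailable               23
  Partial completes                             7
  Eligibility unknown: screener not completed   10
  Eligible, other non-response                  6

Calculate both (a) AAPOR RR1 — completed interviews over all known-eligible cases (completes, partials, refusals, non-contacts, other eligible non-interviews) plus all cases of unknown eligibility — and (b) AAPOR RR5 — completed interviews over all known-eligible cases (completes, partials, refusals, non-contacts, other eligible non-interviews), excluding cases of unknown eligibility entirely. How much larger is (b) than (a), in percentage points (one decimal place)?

Refusal or break-off = 7 + 7 = 14
Never reached = 3 + 23 = 26
Unknown if eligible = 10 + 38 = 48
Screened out, ineligible = 9 + 5 = 14
Num = 48
Denom = 48 + 7 + 14 + 26 + 6 + 48 = 149
RR1 = 48 / 149 = 0.3221
Denom = 48 + 7 + 14 + 26 + 6 = 101
RR5 = 48 / 101 = 0.4752
Difference = 47.52 − 32.21 = 15.31 percentage points

15.3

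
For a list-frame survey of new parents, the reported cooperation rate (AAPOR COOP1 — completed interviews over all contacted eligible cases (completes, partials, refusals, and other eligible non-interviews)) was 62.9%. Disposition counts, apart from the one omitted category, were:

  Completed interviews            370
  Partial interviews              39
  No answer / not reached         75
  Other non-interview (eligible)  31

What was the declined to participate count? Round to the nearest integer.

148

COOP1 = 370 / D = 0.629
D = 370 / 0.629 = 588.2
Rest of base = 440
declined to participate = 588.2 − 440 ≈ 148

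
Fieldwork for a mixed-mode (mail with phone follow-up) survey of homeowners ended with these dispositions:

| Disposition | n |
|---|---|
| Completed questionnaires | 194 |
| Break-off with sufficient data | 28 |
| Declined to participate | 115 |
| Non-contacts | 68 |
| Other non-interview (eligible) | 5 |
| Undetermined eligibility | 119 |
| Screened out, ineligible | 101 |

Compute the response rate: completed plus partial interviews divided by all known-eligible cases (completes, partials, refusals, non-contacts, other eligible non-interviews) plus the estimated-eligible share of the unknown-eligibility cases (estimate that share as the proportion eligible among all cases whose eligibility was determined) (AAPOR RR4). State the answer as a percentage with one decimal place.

43.9%

Numerator = 194 + 28 = 222
Known eligible = 194 + 28 + 115 + 68 + 5 = 410
e = 410 / (410 + 101) = 410 / 511 = 0.8023
e × U = 0.8023 × 119 = 95.47
Denom = 410 + 95.47 = 505.47
RR4 = 222 / 505.47 = 0.4392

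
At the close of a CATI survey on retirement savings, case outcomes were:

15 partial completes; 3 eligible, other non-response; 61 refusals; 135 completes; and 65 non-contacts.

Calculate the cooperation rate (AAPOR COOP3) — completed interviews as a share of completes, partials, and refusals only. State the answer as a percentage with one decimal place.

64.0%

Top = 135
Denominator = 135 + 15 + 61 = 211
COOP3 = 135 / 211 = 0.6398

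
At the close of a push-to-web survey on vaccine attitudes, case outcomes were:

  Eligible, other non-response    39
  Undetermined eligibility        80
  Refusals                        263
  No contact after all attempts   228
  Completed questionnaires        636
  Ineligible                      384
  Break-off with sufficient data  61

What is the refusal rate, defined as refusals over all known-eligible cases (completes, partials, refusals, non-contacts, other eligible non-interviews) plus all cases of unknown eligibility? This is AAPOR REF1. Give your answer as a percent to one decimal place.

Top = 263
Denominator = 636 + 61 + 263 + 228 + 39 + 80 = 1307
REF1 = 263 / 1307 = 0.2012

20.1%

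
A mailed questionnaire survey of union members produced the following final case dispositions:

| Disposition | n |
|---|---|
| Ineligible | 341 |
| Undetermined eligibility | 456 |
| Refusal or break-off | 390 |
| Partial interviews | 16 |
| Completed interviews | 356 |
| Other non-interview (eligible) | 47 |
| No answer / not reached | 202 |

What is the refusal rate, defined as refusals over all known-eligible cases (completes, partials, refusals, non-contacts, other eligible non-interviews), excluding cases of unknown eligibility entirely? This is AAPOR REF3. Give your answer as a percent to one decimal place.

Num → 390
Base → 356 + 16 + 390 + 202 + 47 = 1011
REF3 = 390 / 1011 = 0.3858

38.6%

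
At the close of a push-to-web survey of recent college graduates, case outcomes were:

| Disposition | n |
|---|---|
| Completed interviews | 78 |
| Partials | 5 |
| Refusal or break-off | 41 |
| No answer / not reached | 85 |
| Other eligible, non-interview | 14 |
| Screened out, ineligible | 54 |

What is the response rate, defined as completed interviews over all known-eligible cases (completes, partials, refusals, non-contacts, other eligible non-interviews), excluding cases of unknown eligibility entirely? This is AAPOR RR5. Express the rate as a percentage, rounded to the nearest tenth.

Numerator = 78
Base = 78 + 5 + 41 + 85 + 14 = 223
RR5 = 78 / 223 = 0.3498

35.0%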